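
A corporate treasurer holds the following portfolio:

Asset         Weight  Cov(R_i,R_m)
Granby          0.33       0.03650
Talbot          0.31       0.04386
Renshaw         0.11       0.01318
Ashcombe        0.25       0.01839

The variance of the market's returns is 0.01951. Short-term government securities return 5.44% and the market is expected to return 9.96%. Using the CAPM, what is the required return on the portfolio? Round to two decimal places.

β_Granby = 0.03650 / 0.01951 = 1.8708
β_Talbot = 0.04386 / 0.01951 = 2.2481
β_Renshaw = 0.01318 / 0.01951 = 0.6756
β_Ashcombe = 0.01839 / 0.01951 = 0.9426
β_P = Σ w_i β_i = 0.33×1.8708 + 0.31×2.2481 + 0.11×0.6756 + 0.25×0.9426 = 1.6242
MRP = 9.96% − 5.44% = 4.52%
E(R_P) = R_f + β_P × MRP = 5.44% + 1.6242 × 4.52% = 12.78%

12.78%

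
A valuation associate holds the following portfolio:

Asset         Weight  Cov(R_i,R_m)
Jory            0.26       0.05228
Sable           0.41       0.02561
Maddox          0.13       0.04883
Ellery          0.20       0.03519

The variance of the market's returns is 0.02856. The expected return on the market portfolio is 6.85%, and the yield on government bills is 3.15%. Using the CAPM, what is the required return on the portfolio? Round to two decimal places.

β_Jory = 0.05228 / 0.02856 = 1.8305
β_Sable = 0.02561 / 0.02856 = 0.8967
β_Maddox = 0.04883 / 0.02856 = 1.7097
β_Ellery = 0.03519 / 0.02856 = 1.2321
β_P = Σ w_i β_i = 0.26×1.8305 + 0.41×0.8967 + 0.13×1.7097 + 0.20×1.2321 = 1.3123
MRP = 6.85% − 3.15% = 3.70%
E(R_P) = R_f + β_P × MRP = 3.15% + 1.3123 × 3.70% = 8.01%

8.01%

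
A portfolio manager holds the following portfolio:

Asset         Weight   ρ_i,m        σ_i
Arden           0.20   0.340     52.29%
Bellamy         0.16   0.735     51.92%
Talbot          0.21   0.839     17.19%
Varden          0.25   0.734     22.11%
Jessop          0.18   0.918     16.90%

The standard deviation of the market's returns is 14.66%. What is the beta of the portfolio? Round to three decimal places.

1.333

β_Arden = 0.340 × 52.29% / 14.66% = 1.2127
β_Bellamy = 0.735 × 51.92% / 14.66% = 2.6031
β_Talbot = 0.839 × 17.19% / 14.66% = 0.9838
β_Varden = 0.734 × 22.11% / 14.66% = 1.1070
β_Jessop = 0.918 × 16.90% / 14.66% = 1.0583
β_P = Σ w_i β_i = 0.20×1.2127 + 0.16×2.6031 + 0.21×0.9838 + 0.25×1.1070 + 0.18×1.0583 = 1.3329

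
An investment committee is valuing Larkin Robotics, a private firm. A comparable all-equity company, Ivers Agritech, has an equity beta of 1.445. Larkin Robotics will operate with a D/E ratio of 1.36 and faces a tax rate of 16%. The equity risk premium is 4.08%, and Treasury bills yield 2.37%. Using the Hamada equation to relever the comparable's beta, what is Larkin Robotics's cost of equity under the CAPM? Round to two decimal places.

15.00%

β_L = β_U × [1 + (1 − t)(D/E)] = 1.445 × [1 + (1 − 0.16) × 1.36]
    = 1.445 × [1 + 0.84 × 1.36] = 1.445 × 2.1424 = 3.0958
E(R) = R_f + β_L × MRP = 2.37% + 3.0958 × 4.08% = 15.00%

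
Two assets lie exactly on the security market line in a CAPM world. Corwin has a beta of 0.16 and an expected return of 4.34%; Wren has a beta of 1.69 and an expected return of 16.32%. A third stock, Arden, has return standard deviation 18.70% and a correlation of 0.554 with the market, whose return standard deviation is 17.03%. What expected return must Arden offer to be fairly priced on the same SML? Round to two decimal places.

MRP = (16.32% − 4.34%) / (1.69 − 0.16) = 7.8301%
R_f = 4.34% − 0.16 × 7.8301% = 3.0872%
β_Arden = ρ·σ_i/σ_m = 0.554 × 18.70 / 17.03 = 0.6083
E(R_Arden) = R_f + β × MRP = 3.0872% + 0.6083 × 7.8301% = 7.85%

7.85%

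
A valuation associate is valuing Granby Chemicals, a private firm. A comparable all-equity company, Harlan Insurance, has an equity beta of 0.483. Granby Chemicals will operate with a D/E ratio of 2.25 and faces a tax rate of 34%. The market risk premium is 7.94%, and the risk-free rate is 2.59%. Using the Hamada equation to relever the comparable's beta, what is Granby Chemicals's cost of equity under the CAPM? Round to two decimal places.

12.12%

β_L = β_U × [1 + (1 − t)(D/E)] = 0.483 × [1 + (1 − 0.34) × 2.25]
    = 0.483 × [1 + 0.66 × 2.25] = 0.483 × 2.4850 = 1.2003
E(R) = R_f + β_L × MRP = 2.59% + 1.2003 × 7.94% = 12.12%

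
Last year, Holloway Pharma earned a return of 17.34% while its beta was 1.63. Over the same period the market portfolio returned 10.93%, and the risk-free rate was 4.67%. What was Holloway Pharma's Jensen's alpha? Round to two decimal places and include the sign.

Market excess return = 10.93% − 4.67% = 6.26%
CAPM benchmark = R_f + β(R_m − R_f) = 4.67% + 1.63 × 6.26% = 14.8738%
α = actual − benchmark = 17.34% − 14.8738% = +2.47%

+2.47%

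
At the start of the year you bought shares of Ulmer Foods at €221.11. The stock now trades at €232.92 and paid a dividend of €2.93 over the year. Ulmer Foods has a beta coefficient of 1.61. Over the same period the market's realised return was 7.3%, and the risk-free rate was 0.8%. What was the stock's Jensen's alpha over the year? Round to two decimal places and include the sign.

-4.60%

Realised HPR = (P1 + D1 − P0) / P0 = (232.92 + 2.93 − 221.11) / 221.11 = 14.74 / 221.11 = 6.6664%
MRP = 7.3% − 0.8% = 6.50%
CAPM required = R_f + β·MRP = 0.8% + 1.61 × 6.5% = 11.2650%
α = realised − required = 6.6664% − 11.2650% = -4.60%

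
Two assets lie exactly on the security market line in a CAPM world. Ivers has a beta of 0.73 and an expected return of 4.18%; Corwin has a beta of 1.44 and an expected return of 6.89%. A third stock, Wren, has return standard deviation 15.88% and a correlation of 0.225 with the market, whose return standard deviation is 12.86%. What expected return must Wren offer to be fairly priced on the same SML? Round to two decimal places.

MRP = (6.89% − 4.18%) / (1.44 − 0.73) = 3.8169%
R_f = 4.18% − 0.73 × 3.8169% = 1.3937%
β_Wren = ρ·σ_i/σ_m = 0.225 × 15.88 / 12.86 = 0.2778
E(R_Wren) = R_f + β × MRP = 1.3937% + 0.2778 × 3.8169% = 2.45%

2.45%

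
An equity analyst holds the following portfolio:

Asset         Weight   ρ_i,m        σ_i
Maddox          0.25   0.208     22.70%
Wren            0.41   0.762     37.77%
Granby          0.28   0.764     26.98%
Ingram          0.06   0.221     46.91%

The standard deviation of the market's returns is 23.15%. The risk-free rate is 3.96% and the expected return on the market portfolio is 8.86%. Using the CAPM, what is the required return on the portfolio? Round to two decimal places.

8.06%

β_Maddox = 0.208 × 22.70% / 23.15% = 0.2040
β_Wren = 0.762 × 37.77% / 23.15% = 1.2432
β_Granby = 0.764 × 26.98% / 23.15% = 0.8904
β_Ingram = 0.221 × 46.91% / 23.15% = 0.4478
β_P = Σ w_i β_i = 0.25×0.2040 + 0.41×1.2432 + 0.28×0.8904 + 0.06×0.4478 = 0.8369
MRP = 8.86% − 3.96% = 4.90%
E(R_P) = R_f + β_P × MRP = 3.96% + 0.8369 × 4.90% = 8.06%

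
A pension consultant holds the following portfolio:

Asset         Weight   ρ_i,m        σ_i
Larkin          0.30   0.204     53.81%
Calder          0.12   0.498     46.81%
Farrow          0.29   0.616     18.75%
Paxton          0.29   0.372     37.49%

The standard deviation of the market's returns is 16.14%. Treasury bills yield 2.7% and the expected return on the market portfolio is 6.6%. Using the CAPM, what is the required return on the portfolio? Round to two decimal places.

5.96%

β_Larkin = 0.204 × 53.81% / 16.14% = 0.6801
β_Calder = 0.498 × 46.81% / 16.14% = 1.4443
β_Farrow = 0.616 × 18.75% / 16.14% = 0.7156
β_Paxton = 0.372 × 37.49% / 16.14% = 0.8641
β_P = Σ w_i β_i = 0.30×0.6801 + 0.12×1.4443 + 0.29×0.7156 + 0.29×0.8641 = 0.8355
MRP = 6.6% − 2.7% = 3.90%
E(R_P) = R_f + β_P × MRP = 2.7% + 0.8355 × 3.9% = 5.96%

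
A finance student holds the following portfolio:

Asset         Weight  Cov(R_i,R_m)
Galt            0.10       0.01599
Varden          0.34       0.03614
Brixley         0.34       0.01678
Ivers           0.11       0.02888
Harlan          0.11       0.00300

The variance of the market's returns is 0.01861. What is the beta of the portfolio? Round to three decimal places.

β_Galt = 0.01599 / 0.01861 = 0.8592
β_Varden = 0.03614 / 0.01861 = 1.9420
β_Brixley = 0.01678 / 0.01861 = 0.9017
β_Ivers = 0.02888 / 0.01861 = 1.5519
β_Harlan = 0.00300 / 0.01861 = 0.1612
β_P = Σ w_i β_i = 0.10×0.8592 + 0.34×1.9420 + 0.34×0.9017 + 0.11×1.5519 + 0.11×0.1612 = 1.2412

1.241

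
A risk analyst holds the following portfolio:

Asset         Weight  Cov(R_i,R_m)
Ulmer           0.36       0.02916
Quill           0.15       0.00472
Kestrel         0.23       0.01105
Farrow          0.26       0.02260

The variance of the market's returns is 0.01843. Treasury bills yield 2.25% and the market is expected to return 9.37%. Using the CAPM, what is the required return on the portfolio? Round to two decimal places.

9.83%

β_Ulmer = 0.02916 / 0.01843 = 1.5822
β_Quill = 0.00472 / 0.01843 = 0.2561
β_Kestrel = 0.01105 / 0.01843 = 0.5996
β_Farrow = 0.02260 / 0.01843 = 1.2263
β_P = Σ w_i β_i = 0.36×1.5822 + 0.15×0.2561 + 0.23×0.5996 + 0.26×1.2263 = 1.0648
MRP = 9.37% − 2.25% = 7.12%
E(R_P) = R_f + β_P × MRP = 2.25% + 1.0648 × 7.12% = 9.83%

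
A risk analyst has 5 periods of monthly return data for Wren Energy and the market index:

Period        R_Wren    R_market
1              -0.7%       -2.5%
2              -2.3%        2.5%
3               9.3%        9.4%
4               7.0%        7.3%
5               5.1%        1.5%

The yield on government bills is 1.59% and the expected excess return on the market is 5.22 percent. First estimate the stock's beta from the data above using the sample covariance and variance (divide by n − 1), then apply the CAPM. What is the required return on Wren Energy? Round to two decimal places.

Mean R_i = (-0.7 − 2.3 + 9.3 + 7.0 + 5.1) / 5 = 3.6800%
Mean R_m = (-2.5 + 2.5 + 9.4 + 7.3 + 1.5) / 5 = 3.6400%
Σ(R_i − R̄_i)(R_m − R̄_m) = 75.1940  ⇒  Cov = 75.1940 / 4 = 18.7985
Σ(R_m − R̄_m)² = 90.1520  ⇒  Var(R_m) = 90.1520 / 4 = 22.5380
β = Cov / Var(R_m) = 18.7985 / 22.5380 = 0.8341
E(R) = R_f + β × MRP = 1.59% + 0.8341 × 5.22% = 5.94%

5.94%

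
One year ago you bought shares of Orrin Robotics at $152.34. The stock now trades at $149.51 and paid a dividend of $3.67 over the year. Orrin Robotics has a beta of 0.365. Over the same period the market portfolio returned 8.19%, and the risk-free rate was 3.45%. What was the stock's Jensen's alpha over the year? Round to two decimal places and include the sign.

-4.63%

Realised HPR = (P1 + D1 − P0) / P0 = (149.51 + 3.67 − 152.34) / 152.34 = 0.84 / 152.34 = 0.5514%
MRP = 8.19% − 3.45% = 4.74%
CAPM required = R_f + β·MRP = 3.45% + 0.365 × 4.74% = 5.18010%
α = realised − required = 0.5514% − 5.18010% = -4.63%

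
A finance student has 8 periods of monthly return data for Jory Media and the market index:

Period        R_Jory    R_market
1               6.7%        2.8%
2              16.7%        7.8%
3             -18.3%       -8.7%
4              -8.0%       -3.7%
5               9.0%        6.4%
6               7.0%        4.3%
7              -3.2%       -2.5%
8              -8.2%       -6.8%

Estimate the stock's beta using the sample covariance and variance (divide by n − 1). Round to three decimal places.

Mean R_i = (6.7 + 16.7 − 18.3 − 8.0 + 9.0 + 7.0 − 3.2 − 8.2) / 8 = 0.2125%
Mean R_m = (2.8 + 7.8 − 8.7 − 3.7 + 6.4 + 4.3 − 2.5 − 6.8) / 8 = -0.0500%
Σ(R_i − R̄_i)(R_m − R̄_m) = 489.3750  ⇒  Cov = 489.3750 / 7 = 69.9107
Σ(R_m − R̄_m)² = 269.9800  ⇒  Var(R_m) = 269.9800 / 7 = 38.5686
β = Cov / Var(R_m) = 69.9107 / 38.5686 = 1.8126

1.813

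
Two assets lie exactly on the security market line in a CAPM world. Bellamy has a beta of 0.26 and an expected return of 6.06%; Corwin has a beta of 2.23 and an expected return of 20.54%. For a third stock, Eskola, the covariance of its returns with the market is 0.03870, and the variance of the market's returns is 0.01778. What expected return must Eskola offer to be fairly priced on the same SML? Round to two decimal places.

MRP = (20.54% − 6.06%) / (2.23 − 0.26) = 7.3503%
R_f = 6.06% − 0.26 × 7.3503% = 4.1489%
β_Eskola = Cov / Var(R_m) = 0.03870 / 0.01778 = 2.1766
E(R_Eskola) = R_f + β × MRP = 4.1489% + 2.1766 × 7.3503% = 20.15%

20.15%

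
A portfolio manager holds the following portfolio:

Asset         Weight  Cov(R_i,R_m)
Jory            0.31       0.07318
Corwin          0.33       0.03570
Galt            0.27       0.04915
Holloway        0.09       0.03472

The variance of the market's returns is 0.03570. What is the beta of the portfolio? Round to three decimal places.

β_Jory = 0.07318 / 0.03570 = 2.0499
β_Corwin = 0.03570 / 0.03570 = 1.0000
β_Galt = 0.04915 / 0.03570 = 1.3768
β_Holloway = 0.03472 / 0.03570 = 0.9725
β_P = Σ w_i β_i = 0.31×2.0499 + 0.33×1.0000 + 0.27×1.3768 + 0.09×0.9725 = 1.4247

1.425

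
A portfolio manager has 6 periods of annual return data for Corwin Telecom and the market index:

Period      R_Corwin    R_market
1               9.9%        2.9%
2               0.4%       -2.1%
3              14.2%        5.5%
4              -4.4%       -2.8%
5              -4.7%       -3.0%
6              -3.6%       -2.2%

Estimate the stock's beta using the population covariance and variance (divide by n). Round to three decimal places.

2.235

Mean R_i = (9.9 + 0.4 + 14.2 − 4.4 − 4.7 − 3.6) / 6 = 1.9667%
Mean R_m = (2.9 − 2.1 + 5.5 − 2.8 − 3.0 − 2.2) / 6 = -0.2833%
Σ(R_i − R̄_i)(R_m − R̄_m) = 143.6533  ⇒  Cov = 143.6533 / 6 = 23.9422
Σ(R_m − R̄_m)² = 64.2683  ⇒  Var(R_m) = 64.2683 / 6 = 10.7114
β = Cov / Var(R_m) = 23.9422 / 10.7114 = 2.2352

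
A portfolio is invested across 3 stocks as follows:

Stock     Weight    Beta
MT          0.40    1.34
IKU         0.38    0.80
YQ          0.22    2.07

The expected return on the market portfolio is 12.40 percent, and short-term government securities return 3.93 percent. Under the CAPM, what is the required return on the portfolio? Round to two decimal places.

β_P = Σ w_i β_i = 0.40×1.34 + 0.38×0.80 + 0.22×2.07 = 1.2954
MRP = 12.40% − 3.93% = 8.47%
E(R_P) = R_f + β_P × MRP = 3.93% + 1.2954 × 8.47% = 14.90%

14.90%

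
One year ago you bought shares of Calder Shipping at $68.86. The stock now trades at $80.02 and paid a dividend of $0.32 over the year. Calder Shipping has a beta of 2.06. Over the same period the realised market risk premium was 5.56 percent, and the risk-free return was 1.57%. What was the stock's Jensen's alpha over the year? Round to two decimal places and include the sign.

+3.65%

Realised HPR = (P1 + D1 − P0) / P0 = (80.02 + 0.32 − 68.86) / 68.86 = 11.48 / 68.86 = 16.6715%
CAPM required = R_f + β·MRP = 1.57% + 2.06 × 5.56% = 13.0236%
α = realised − required = 16.6715% − 13.0236% = +3.65%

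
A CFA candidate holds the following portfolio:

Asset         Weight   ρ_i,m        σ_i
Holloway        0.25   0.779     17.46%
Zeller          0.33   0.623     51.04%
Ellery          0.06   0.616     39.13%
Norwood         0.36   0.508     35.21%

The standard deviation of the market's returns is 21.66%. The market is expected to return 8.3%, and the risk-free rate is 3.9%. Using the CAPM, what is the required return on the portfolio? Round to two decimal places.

β_Holloway = 0.779 × 17.46% / 21.66% = 0.6279
β_Zeller = 0.623 × 51.04% / 21.66% = 1.4680
β_Ellery = 0.616 × 39.13% / 21.66% = 1.1128
β_Norwood = 0.508 × 35.21% / 21.66% = 0.8258
β_P = Σ w_i β_i = 0.25×0.6279 + 0.33×1.4680 + 0.06×1.1128 + 0.36×0.8258 = 1.0055
MRP = 8.3% − 3.9% = 4.40%
E(R_P) = R_f + β_P × MRP = 3.9% + 1.0055 × 4.4% = 8.32%

8.32%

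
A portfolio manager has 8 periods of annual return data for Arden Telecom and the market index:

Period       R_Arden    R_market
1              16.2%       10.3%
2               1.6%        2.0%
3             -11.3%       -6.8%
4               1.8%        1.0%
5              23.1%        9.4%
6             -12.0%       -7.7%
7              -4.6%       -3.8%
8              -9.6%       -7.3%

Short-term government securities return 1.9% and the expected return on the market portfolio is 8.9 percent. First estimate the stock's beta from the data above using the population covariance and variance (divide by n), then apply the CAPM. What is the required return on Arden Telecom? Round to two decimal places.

14.10%

Mean R_i = (16.2 + 1.6 − 11.3 + 1.8 + 23.1 − 12.0 − 4.6 − 9.6) / 8 = 0.6500%
Mean R_m = (10.3 + 2.0 − 6.8 + 1.0 + 9.4 − 7.7 − 3.8 − 7.3) / 8 = -0.3625%
Σ(R_i − R̄_i)(R_m − R̄_m) = 647.6850  ⇒  Cov = 647.6850 / 8 = 80.9606
Σ(R_m − R̄_m)² = 371.6588  ⇒  Var(R_m) = 371.6588 / 8 = 46.4574
β = Cov / Var(R_m) = 80.9606 / 46.4574 = 1.7427
MRP = 8.9% − 1.9% = 7.00%
E(R) = R_f + β × MRP = 1.9% + 1.7427 × 7.0% = 14.10%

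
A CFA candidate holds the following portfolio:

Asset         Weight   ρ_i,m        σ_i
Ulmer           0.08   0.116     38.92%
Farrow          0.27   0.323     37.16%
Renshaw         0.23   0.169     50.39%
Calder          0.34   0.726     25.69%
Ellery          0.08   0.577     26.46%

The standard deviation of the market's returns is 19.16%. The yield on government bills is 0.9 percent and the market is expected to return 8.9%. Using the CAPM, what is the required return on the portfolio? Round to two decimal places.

6.38%

β_Ulmer = 0.116 × 38.92% / 19.16% = 0.2356
β_Farrow = 0.323 × 37.16% / 19.16% = 0.6264
β_Renshaw = 0.169 × 50.39% / 19.16% = 0.4445
β_Calder = 0.726 × 25.69% / 19.16% = 0.9734
β_Ellery = 0.577 × 26.46% / 19.16% = 0.7968
β_P = Σ w_i β_i = 0.08×0.2356 + 0.27×0.6264 + 0.23×0.4445 + 0.34×0.9734 + 0.08×0.7968 = 0.6849
MRP = 8.9% − 0.9% = 8.00%
E(R_P) = R_f + β_P × MRP = 0.9% + 0.6849 × 8.0% = 6.38%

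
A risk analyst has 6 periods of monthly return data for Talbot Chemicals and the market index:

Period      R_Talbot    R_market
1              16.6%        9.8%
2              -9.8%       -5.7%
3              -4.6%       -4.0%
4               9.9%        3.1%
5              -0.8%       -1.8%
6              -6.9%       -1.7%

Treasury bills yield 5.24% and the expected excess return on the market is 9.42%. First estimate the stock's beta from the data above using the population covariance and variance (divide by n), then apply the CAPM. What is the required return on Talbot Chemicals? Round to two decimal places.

21.76%

Mean R_i = (16.6 − 9.8 − 4.6 + 9.9 − 0.8 − 6.9) / 6 = 0.7333%
Mean R_m = (9.8 − 5.7 − 4.0 + 3.1 − 1.8 − 1.7) / 6 = -0.0500%
Σ(R_i − R̄_i)(R_m − R̄_m) = 281.0200  ⇒  Cov = 281.0200 / 6 = 46.8367
Σ(R_m − R̄_m)² = 160.2550  ⇒  Var(R_m) = 160.2550 / 6 = 26.7092
β = Cov / Var(R_m) = 46.8367 / 26.7092 = 1.7536
E(R) = R_f + β × MRP = 5.24% + 1.7536 × 9.42% = 21.76%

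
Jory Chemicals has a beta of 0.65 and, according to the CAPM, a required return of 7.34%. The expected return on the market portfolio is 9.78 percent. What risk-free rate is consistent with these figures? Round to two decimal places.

E(R) = R_f + β(E(R_m) − R_f) = R_f(1 − β) + β·E(R_m)
7.34% = R_f × (1 − 0.65) + 0.65 × 9.78%
7.34% = R_f × 0.35 + 6.3570%
R_f = (7.34% − 6.3570%) / 0.35 = 2.81%

2.81%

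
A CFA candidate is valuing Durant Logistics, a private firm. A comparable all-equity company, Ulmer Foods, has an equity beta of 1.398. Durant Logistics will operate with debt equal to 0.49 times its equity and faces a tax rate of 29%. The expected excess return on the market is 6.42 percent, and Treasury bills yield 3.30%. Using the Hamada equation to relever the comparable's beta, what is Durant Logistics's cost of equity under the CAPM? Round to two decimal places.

15.40%

β_L = β_U × [1 + (1 − t)(D/E)] = 1.398 × [1 + (1 − 0.29) × 0.49]
    = 1.398 × [1 + 0.71 × 0.49] = 1.398 × 1.3479 = 1.8844
E(R) = R_f + β_L × MRP = 3.30% + 1.8844 × 6.42% = 15.40%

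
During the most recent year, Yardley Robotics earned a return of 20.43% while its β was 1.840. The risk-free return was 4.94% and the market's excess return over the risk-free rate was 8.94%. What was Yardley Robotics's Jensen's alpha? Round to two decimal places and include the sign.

-0.96%

CAPM benchmark = R_f + β(R_m − R_f) = 4.94% + 1.840 × 8.94% = 21.38960%
α = actual − benchmark = 20.43% − 21.38960% = -0.96%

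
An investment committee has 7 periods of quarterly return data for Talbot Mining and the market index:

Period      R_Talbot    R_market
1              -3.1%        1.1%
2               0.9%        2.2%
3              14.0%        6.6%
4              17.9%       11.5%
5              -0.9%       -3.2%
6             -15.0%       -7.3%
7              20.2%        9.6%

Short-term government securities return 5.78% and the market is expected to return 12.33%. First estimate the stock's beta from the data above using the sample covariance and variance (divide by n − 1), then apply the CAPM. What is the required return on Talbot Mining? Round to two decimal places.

Mean R_i = (-3.1 + 0.9 + 14.0 + 17.9 − 0.9 − 15.0 + 20.2) / 7 = 4.8571%
Mean R_m = (1.1 + 2.2 + 6.6 + 11.5 − 3.2 − 7.3 + 9.6) / 7 = 2.9286%
Σ(R_i − R̄_i)(R_m − R̄_m) = 503.5486  ⇒  Cov = 503.5486 / 6 = 83.9248
Σ(R_m − R̄_m)² = 277.5143  ⇒  Var(R_m) = 277.5143 / 6 = 46.2524
β = Cov / Var(R_m) = 83.9248 / 46.2524 = 1.8145
MRP = 12.33% − 5.78% = 6.55%
E(R) = R_f + β × MRP = 5.78% + 1.8145 × 6.55% = 17.66%

17.66%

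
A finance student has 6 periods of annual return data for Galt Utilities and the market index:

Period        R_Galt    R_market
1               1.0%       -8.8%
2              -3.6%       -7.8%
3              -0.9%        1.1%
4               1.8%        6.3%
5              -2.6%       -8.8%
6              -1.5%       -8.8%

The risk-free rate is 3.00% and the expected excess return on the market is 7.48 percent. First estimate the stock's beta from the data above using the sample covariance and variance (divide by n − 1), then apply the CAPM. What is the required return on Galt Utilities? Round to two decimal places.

Mean R_i = (1.0 − 3.6 − 0.9 + 1.8 − 2.6 − 1.5) / 6 = -0.9667%
Mean R_m = (-8.8 − 7.8 + 1.1 + 6.3 − 8.8 − 8.8) / 6 = -4.4667%
Σ(R_i − R̄_i)(R_m − R̄_m) = 39.8033  ⇒  Cov = 39.8033 / 5 = 7.9607
Σ(R_m − R̄_m)² = 214.3533  ⇒  Var(R_m) = 214.3533 / 5 = 42.8707
β = Cov / Var(R_m) = 7.9607 / 42.8707 = 0.1857
E(R) = R_f + β × MRP = 3.00% + 0.1857 × 7.48% = 4.39%

4.39%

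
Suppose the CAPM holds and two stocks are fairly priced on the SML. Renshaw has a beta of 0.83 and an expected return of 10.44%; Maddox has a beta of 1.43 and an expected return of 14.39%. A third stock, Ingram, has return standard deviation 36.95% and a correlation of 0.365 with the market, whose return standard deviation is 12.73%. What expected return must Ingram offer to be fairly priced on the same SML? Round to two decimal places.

11.95%

MRP = (14.39% − 10.44%) / (1.43 − 0.83) = 6.5833%
R_f = 10.44% − 0.83 × 6.5833% = 4.9759%
β_Ingram = ρ·σ_i/σ_m = 0.365 × 36.95 / 12.73 = 1.0594
E(R_Ingram) = R_f + β × MRP = 4.9759% + 1.0594 × 6.5833% = 11.95%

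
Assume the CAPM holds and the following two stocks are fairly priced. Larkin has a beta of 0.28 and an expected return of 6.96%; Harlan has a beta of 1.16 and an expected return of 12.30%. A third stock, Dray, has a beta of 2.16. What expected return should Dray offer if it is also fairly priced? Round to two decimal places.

MRP (SML slope) = (12.30% − 6.96%) / (1.16 − 0.28) = 5.34% / 0.88 = 6.0682%
R_f (intercept) = 6.96% − 0.28 × 6.0682% = 5.2609%
E(R_Dray) = R_f + β × MRP = 5.2609% + 2.16 × 6.0682% = 18.37%

18.37%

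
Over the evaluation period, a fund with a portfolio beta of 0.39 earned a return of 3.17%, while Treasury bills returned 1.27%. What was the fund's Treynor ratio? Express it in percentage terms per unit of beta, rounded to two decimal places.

4.87%

Treynor = (R_P − R_f) / β_P = (3.17% − 1.27%) / 0.3900 = 1.90% / 0.3900 = 4.87%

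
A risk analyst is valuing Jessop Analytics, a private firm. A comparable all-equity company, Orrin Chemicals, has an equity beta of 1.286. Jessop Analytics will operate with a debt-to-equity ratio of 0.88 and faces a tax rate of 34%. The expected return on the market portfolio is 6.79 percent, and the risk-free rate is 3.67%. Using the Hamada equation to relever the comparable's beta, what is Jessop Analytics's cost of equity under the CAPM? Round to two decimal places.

10.01%

β_L = β_U × [1 + (1 − t)(D/E)] = 1.286 × [1 + (1 − 0.34) × 0.88]
    = 1.286 × [1 + 0.66 × 0.88] = 1.286 × 1.5808 = 2.0329
MRP = 6.79% − 3.67% = 3.12%
E(R) = R_f + β_L × MRP = 3.67% + 2.0329 × 3.12% = 10.01%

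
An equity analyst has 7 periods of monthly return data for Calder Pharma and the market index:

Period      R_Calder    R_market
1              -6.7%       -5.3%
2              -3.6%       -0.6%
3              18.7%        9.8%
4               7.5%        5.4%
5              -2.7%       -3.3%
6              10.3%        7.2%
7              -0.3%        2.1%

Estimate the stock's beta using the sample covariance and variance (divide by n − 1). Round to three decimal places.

Mean R_i = (-6.7 − 3.6 + 18.7 + 7.5 − 2.7 + 10.3 − 0.3) / 7 = 3.3143%
Mean R_m = (-5.3 − 0.6 + 9.8 + 5.4 − 3.3 + 7.2 + 2.1) / 7 = 2.1857%
Σ(R_i − R̄_i)(R_m − R̄_m) = 293.1614  ⇒  Cov = 293.1614 / 6 = 48.8602
Σ(R_m − R̄_m)² = 187.3486  ⇒  Var(R_m) = 187.3486 / 6 = 31.2248
β = Cov / Var(R_m) = 48.8602 / 31.2248 = 1.5648

1.565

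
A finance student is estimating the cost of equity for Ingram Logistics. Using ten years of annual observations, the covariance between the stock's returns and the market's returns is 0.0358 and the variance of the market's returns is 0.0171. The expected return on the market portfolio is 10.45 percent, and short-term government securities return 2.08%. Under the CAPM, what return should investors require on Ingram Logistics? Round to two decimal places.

19.60%

β = Cov(R_i, R_m) / Var(R_m) = 0.0358 / 0.0171 = 2.0936
MRP = 10.45% − 2.08% = 8.37%
E(R) = R_f + β × MRP = 2.08% + 2.0936 × 8.37% = 19.60%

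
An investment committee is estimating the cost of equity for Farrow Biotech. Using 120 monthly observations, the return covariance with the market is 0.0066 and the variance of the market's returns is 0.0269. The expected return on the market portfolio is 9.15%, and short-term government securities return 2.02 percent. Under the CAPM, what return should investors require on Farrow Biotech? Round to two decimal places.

3.77%

β = Cov(R_i, R_m) / Var(R_m) = 0.0066 / 0.0269 = 0.2454
MRP = 9.15% − 2.02% = 7.13%
E(R) = R_f + β × MRP = 2.02% + 0.2454 × 7.13% = 3.77%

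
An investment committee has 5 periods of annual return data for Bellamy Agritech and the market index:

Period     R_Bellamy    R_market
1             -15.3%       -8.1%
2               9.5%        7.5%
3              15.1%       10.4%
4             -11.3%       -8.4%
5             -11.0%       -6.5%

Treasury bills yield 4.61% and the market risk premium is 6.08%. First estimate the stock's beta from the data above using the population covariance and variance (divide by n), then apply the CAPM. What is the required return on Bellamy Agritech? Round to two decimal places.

Mean R_i = (-15.3 + 9.5 + 15.1 − 11.3 − 11.0) / 5 = -2.6000%
Mean R_m = (-8.1 + 7.5 + 10.4 − 8.4 − 6.5) / 5 = -1.0200%
Σ(R_i − R̄_i)(R_m − R̄_m) = 505.3800  ⇒  Cov = 505.3800 / 5 = 101.0760
Σ(R_m − R̄_m)² = 337.6280  ⇒  Var(R_m) = 337.6280 / 5 = 67.5256
β = Cov / Var(R_m) = 101.0760 / 67.5256 = 1.4969
E(R) = R_f + β × MRP = 4.61% + 1.4969 × 6.08% = 13.71%

13.71%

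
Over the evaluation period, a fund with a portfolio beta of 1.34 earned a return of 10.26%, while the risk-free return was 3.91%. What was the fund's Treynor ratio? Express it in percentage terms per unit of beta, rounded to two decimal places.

Treynor = (R_P − R_f) / β_P = (10.26% − 3.91%) / 1.3400 = 6.35% / 1.3400 = 4.74%

4.74%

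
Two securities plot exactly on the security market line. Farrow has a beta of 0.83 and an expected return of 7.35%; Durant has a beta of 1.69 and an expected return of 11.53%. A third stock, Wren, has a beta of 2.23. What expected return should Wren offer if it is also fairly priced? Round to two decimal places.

14.15%

MRP (SML slope) = (11.53% − 7.35%) / (1.69 − 0.83) = 4.18% / 0.86 = 4.8605%
R_f (intercept) = 7.35% − 0.83 × 4.8605% = 3.3158%
E(R_Wren) = R_f + β × MRP = 3.3158% + 2.23 × 4.8605% = 14.15%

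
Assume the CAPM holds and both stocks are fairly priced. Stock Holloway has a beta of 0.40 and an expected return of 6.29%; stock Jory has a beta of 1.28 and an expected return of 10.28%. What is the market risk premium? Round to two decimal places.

Both satisfy E(R) = R_f + β·MRP, so the slope of the SML is
MRP = (10.28% − 6.29%) / (1.28 − 0.40) = 3.99% / 0.88 = 4.5341%

4.53%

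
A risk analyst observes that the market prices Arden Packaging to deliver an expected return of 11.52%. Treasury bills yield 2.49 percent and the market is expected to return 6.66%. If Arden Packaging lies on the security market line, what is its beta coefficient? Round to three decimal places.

2.165

MRP = 6.66% − 2.49% = 4.17%
β = (E(R) − R_f) / MRP = (11.52% − 2.49%) / 4.17% = 9.03% / 4.17% = 2.165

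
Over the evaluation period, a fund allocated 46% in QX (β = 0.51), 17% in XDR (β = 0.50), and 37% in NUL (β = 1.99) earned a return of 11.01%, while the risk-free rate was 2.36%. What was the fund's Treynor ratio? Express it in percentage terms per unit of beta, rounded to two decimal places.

8.19%

β_P = 0.46×0.51 + 0.17×0.50 + 0.37×1.99 = 1.0559
Treynor = (R_P − R_f) / β_P = (11.01% − 2.36%) / 1.0559 = 8.65% / 1.0559 = 8.19%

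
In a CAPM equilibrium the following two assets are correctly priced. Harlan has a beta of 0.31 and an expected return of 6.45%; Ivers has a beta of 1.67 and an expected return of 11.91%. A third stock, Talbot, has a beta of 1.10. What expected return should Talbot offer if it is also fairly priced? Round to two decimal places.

MRP (SML slope) = (11.91% − 6.45%) / (1.67 − 0.31) = 5.46% / 1.36 = 4.0147%
R_f (intercept) = 6.45% − 0.31 × 4.0147% = 5.2054%
E(R_Talbot) = R_f + β × MRP = 5.2054% + 1.10 × 4.0147% = 9.62%

9.62%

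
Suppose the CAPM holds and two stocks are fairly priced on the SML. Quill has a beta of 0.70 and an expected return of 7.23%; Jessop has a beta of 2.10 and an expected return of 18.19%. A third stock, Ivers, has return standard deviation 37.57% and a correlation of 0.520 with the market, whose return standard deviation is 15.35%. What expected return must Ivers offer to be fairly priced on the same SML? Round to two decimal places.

MRP = (18.19% − 7.23%) / (2.10 − 0.70) = 7.8286%
R_f = 7.23% − 0.70 × 7.8286% = 1.7500%
β_Ivers = ρ·σ_i/σ_m = 0.520 × 37.57 / 15.35 = 1.2727
E(R_Ivers) = R_f + β × MRP = 1.7500% + 1.2727 × 7.8286% = 11.71%

11.71%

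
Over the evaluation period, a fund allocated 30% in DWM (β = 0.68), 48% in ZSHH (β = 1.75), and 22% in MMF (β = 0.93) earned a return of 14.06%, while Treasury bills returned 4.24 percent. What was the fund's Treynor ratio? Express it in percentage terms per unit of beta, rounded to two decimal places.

β_P = 0.30×0.68 + 0.48×1.75 + 0.22×0.93 = 1.2486
Treynor = (R_P − R_f) / β_P = (14.06% − 4.24%) / 1.2486 = 9.82% / 1.2486 = 7.86%

7.86%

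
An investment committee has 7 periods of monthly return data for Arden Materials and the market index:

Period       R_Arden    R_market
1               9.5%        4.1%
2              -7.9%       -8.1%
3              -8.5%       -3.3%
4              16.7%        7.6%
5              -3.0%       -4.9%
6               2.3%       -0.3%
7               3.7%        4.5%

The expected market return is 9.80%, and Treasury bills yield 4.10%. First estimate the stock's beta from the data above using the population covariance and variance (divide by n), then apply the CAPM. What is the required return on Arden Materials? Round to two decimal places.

Mean R_i = (9.5 − 7.9 − 8.5 + 16.7 − 3.0 + 2.3 + 3.7) / 7 = 1.8286%
Mean R_m = (4.1 − 8.1 − 3.3 + 7.6 − 4.9 − 0.3 + 4.5) / 7 = -0.0571%
Σ(R_i − R̄_i)(R_m − R̄_m) = 289.3014  ⇒  Cov = 289.3014 / 7 = 41.3288
Σ(R_m − R̄_m)² = 195.3971  ⇒  Var(R_m) = 195.3971 / 7 = 27.9139
β = Cov / Var(R_m) = 41.3288 / 27.9139 = 1.4806
MRP = 9.80% − 4.10% = 5.70%
E(R) = R_f + β × MRP = 4.10% + 1.4806 × 5.70% = 12.54%

12.54%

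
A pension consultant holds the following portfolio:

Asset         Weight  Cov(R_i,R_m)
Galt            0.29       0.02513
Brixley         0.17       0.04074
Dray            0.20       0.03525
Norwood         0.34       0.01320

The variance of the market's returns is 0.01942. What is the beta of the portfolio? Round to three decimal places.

β_Galt = 0.02513 / 0.01942 = 1.2940
β_Brixley = 0.04074 / 0.01942 = 2.0978
β_Dray = 0.03525 / 0.01942 = 1.8151
β_Norwood = 0.01320 / 0.01942 = 0.6797
β_P = Σ w_i β_i = 0.29×1.2940 + 0.17×2.0978 + 0.20×1.8151 + 0.34×0.6797 = 1.3260

1.326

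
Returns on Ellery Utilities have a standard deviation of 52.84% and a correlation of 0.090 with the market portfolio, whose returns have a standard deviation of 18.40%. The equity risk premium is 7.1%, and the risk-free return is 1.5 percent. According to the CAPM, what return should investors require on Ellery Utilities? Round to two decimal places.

β = ρ × σ_i / σ_m = 0.090 × 52.84% / 18.40% = 0.2585
E(R) = 1.5% + 0.2585 × 7.1% = 3.34%

3.34%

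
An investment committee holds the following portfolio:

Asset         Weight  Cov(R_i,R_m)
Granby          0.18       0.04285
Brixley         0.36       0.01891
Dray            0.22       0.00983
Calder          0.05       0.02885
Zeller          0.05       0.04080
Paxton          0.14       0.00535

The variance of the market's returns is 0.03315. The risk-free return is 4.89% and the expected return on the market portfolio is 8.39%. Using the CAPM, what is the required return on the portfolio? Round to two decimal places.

7.10%

β_Granby = 0.04285 / 0.03315 = 1.2926
β_Brixley = 0.01891 / 0.03315 = 0.5704
β_Dray = 0.00983 / 0.03315 = 0.2965
β_Calder = 0.02885 / 0.03315 = 0.8703
β_Zeller = 0.04080 / 0.03315 = 1.2308
β_Paxton = 0.00535 / 0.03315 = 0.1614
β_P = Σ w_i β_i = 0.18×1.2926 + 0.36×0.5704 + 0.22×0.2965 + 0.05×0.8703 + 0.05×1.2308 + 0.14×0.1614 = 0.6309
MRP = 8.39% − 4.89% = 3.50%
E(R_P) = R_f + β_P × MRP = 4.89% + 0.6309 × 3.50% = 7.10%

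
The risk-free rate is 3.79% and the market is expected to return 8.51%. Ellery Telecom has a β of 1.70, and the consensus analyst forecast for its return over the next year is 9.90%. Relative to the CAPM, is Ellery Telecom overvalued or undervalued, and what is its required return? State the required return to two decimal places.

Overvalued; required return 11.81%

MRP = 8.51% − 3.79% = 4.72%
Required return = R_f + β·MRP = 3.79% + 1.70 × 4.72% = 11.81%
Forecast 9.90% < required 11.81% → the stock plots below the SML → overvalued.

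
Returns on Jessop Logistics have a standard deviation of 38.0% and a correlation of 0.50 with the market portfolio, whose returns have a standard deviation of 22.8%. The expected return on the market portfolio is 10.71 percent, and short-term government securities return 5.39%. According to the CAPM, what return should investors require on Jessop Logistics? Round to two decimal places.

β = ρ × σ_i / σ_m = 0.50 × 38.0% / 22.8% = 0.8333
MRP = 10.71% − 5.39% = 5.32%
E(R) = 5.39% + 0.8333 × 5.32% = 9.82%

9.82%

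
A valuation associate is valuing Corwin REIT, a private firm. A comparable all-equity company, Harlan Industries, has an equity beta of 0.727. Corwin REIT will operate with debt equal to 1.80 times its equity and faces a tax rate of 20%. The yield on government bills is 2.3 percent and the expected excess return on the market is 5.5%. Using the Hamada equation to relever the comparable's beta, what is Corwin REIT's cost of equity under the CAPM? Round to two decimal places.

12.06%

β_L = β_U × [1 + (1 − t)(D/E)] = 0.727 × [1 + (1 − 0.20) × 1.80]
    = 0.727 × [1 + 0.80 × 1.80] = 0.727 × 2.4400 = 1.7739
E(R) = R_f + β_L × MRP = 2.3% + 1.7739 × 5.5% = 12.06%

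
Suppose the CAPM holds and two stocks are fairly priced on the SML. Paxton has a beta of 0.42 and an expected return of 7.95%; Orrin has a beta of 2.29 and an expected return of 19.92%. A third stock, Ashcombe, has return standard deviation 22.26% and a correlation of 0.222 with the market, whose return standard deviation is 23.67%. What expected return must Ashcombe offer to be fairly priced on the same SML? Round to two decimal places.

MRP = (19.92% − 7.95%) / (2.29 − 0.42) = 6.4011%
R_f = 7.95% − 0.42 × 6.4011% = 5.2615%
β_Ashcombe = ρ·σ_i/σ_m = 0.222 × 22.26 / 23.67 = 0.2088
E(R_Ashcombe) = R_f + β × MRP = 5.2615% + 0.2088 × 6.4011% = 6.60%

6.60%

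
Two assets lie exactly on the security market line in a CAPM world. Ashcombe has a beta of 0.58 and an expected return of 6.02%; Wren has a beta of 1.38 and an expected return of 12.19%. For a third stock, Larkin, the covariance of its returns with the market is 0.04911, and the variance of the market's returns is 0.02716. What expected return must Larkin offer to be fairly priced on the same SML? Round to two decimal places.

MRP = (12.19% − 6.02%) / (1.38 − 0.58) = 7.7125%
R_f = 6.02% − 0.58 × 7.7125% = 1.5468%
β_Larkin = Cov / Var(R_m) = 0.04911 / 0.02716 = 1.8082
E(R_Larkin) = R_f + β × MRP = 1.5468% + 1.8082 × 7.7125% = 15.49%

15.49%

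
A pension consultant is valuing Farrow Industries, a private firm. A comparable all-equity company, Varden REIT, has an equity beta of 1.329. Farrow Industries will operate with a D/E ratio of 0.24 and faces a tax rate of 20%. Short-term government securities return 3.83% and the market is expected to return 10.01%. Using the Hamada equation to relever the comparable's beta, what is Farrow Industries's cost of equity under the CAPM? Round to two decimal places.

13.62%

β_L = β_U × [1 + (1 − t)(D/E)] = 1.329 × [1 + (1 − 0.20) × 0.24]
    = 1.329 × [1 + 0.80 × 0.24] = 1.329 × 1.1920 = 1.5842
MRP = 10.01% − 3.83% = 6.18%
E(R) = R_f + β_L × MRP = 3.83% + 1.5842 × 6.18% = 13.62%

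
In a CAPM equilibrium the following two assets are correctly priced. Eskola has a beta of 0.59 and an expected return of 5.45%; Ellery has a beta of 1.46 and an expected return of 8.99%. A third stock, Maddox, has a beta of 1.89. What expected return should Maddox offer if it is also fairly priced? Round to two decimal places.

MRP (SML slope) = (8.99% − 5.45%) / (1.46 − 0.59) = 3.54% / 0.87 = 4.0690%
R_f (intercept) = 5.45% − 0.59 × 4.0690% = 3.0493%
E(R_Maddox) = R_f + β × MRP = 3.0493% + 1.89 × 4.0690% = 10.74%

10.74%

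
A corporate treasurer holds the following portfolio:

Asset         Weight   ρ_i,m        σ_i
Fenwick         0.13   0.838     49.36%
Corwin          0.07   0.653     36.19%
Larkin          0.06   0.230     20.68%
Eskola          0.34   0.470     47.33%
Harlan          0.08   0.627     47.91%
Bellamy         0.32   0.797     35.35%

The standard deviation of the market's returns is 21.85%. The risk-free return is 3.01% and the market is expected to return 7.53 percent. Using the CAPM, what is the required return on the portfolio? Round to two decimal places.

8.45%

β_Fenwick = 0.838 × 49.36% / 21.85% = 1.8931
β_Corwin = 0.653 × 36.19% / 21.85% = 1.0816
β_Larkin = 0.230 × 20.68% / 21.85% = 0.2177
β_Eskola = 0.470 × 47.33% / 21.85% = 1.0181
β_Harlan = 0.627 × 47.91% / 21.85% = 1.3748
β_Bellamy = 0.797 × 35.35% / 21.85% = 1.2894
β_P = Σ w_i β_i = 0.13×1.8931 + 0.07×1.0816 + 0.06×0.2177 + 0.34×1.0181 + 0.08×1.3748 + 0.32×1.2894 = 1.2036
MRP = 7.53% − 3.01% = 4.52%
E(R_P) = R_f + β_P × MRP = 3.01% + 1.2036 × 4.52% = 8.45%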